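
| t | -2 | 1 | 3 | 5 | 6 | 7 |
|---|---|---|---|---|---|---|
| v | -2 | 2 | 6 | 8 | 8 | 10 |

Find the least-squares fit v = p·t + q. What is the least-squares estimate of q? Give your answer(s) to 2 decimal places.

q = 0.95

The normal equations are: 124·p + 20·q = 182;  20·p + 6·q = 32.
Determinant 124·6 − 20² = 344.
p = (182·6 − 20·32)/344 = 113/86; q = (124·32 − 20·182)/344 = 41/43.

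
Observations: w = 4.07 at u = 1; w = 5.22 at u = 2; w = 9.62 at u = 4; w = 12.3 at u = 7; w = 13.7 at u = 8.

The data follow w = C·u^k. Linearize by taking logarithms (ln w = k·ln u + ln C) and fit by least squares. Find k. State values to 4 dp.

Let Y = ln w. Fitting Y = k·ln u + ln C by least squares:
AᵀA = [[10.5129, 6.1048]; [6.1048, 5]], rhs = [14.6100, 10.4470]ᵀ  (here Σln u = 6.1048, Σ(ln u)² = 10.5129, Σln w = 10.4470, Σln u·ln w = 14.6100).
Δ = 10.5129·5 − (6.1048)² = 15.2960; k = (14.6100·5 − 6.1048·10.4470)/15.2960 = 0.60624, ln C = (10.5129·10.4470 − 6.1048·14.6100)/15.2960 = 1.34920.

k = 0.6062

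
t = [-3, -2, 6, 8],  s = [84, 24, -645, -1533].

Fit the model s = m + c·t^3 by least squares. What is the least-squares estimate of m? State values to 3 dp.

The normal equations are: 4·m + 693·c = -2070;  693·m + 309593·c = -926676.
(Σ1 = 4, Σt^3 = 693, Σt^3·t^3 = 309593, Σs = -2070, Σt^3·s = -926676.)
Δ = 4·309593 − 693² = 758123.
m = ((-2070)·309593 − 693·(-926676))/758123 = 1328958/758123; c = (4·(-926676) − 693·(-2070))/758123 = -2272194/758123.

m = 1.753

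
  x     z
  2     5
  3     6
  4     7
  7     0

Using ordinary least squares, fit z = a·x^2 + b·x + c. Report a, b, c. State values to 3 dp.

a = -0.635, b = 4.757, c = -2.138

The normal equations are: 2754·a + 442·b + 78·c = 186;  442·a + 78·b + 16·c = 56;  78·a + 16·b + 4·c = 18.
Solving the 3×3 system (Gaussian elimination) gives a = -115/181, b = 861/181, c = -387/181.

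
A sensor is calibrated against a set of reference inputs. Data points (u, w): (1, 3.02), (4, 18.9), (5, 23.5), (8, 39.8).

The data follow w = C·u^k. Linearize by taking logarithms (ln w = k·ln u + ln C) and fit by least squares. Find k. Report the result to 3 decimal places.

k = 1.254

With ln wᵢ as the transformed response and ln uᵢ as the regressor:
Σln u = 5.0752, Σ(ln u)² = 8.8362, Σln w = 10.8853, Σln u·ln w = 16.8159.
Equations: 8.8362·k + 5.0752·ln C = 16.8159;  5.0752·k + 4·ln C = 10.8853.
Slope k = (n·Σln u·ln w − Σln u·Σln w)/(n·Σ(ln u)² − (Σln u)²) = (4·16.8159 − 5.0752·10.8853)/9.5873 = 1.25363; ln C = (Σln w − k·Σln u)/n = 1.13072.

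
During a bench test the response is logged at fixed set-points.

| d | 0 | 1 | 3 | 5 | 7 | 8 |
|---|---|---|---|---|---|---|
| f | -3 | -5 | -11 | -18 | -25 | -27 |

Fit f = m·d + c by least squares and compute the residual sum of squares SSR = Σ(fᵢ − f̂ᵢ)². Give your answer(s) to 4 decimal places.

Compute the Gram sums: Σd·d = 148, Σd = 24, Σ1 = 6.
Moment sums: Σd·f = -519, Σf = -89.
Eliminating c: 6·(row 1) − 24·(row 2) gives 312·m = 6·(-519) − 24·(-89) = -978, so m = -163/52.
Then c = ((-89) − 24·(-163/52))/6 = -179/78.
Residuals: -55/78, 67/156, 109/156, -5/156, -119/156, 29/78; SSR = 295/156.

SSR = 1.8910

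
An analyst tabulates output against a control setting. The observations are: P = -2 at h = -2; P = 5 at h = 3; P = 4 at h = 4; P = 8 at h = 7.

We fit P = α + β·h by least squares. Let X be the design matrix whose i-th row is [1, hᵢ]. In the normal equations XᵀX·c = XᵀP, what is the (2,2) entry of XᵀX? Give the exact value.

78

Row 2 ↔ basis h, column 2 ↔ basis h, so (XᵀX)_{2,2} = Σᵢ (h)·(h) = (-2)·(-2) + (3)·(3) + (4)·(4) + (7)·(7) = 78.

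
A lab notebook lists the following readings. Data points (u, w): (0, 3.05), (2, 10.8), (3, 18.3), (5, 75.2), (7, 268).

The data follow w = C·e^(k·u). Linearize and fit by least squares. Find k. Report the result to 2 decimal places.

k = 0.64

Taking logs, ln w = k·u + ln C, so regress ln w on u.
Σu = 17.0000, Σ(u)² = 87.0000, Σln w = 16.3127, Σu·ln w = 74.2175.
Equations: 87.0000·k + 17.0000·ln C = 74.2175;  17.0000·k + 5·ln C = 16.3127.
Solving (det = 146.0000): k = 0.64227, ln C = 1.07884.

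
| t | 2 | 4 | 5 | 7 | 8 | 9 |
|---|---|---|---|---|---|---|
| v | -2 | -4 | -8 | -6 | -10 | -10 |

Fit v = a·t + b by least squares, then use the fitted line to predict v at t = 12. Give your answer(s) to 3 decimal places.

Normal-equation sums: Σt·t = 239, Σt = 35, Σ1 = 6.
Moment sums: Σt·v = -272, Σv = -40.
Normal equations: [[239, 35]; [35, 6]]·[a, b]ᵀ = [-272, -40]ᵀ.
Eliminating b: 6·(row 1) − 35·(row 2) gives 209·a = 6·(-272) − 35·(-40) = -232, so a = -232/209.
Then b = ((-40) − 35·(-232/209))/6 = -40/209.
At t = 12: v̂ = (-232/209)·(12) + (-40/209)·(1) = -2824/209.

v̂ = -13.512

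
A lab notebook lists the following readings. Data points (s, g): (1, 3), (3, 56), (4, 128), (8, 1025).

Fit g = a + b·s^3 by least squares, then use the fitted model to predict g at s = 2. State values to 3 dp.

ĝ = 17.030

The normal system MᵀM·[a, b]ᵀ = Mᵀg is [[4, 604]; [604, 266970]]·[a, b]ᵀ = [1212, 534507]ᵀ.
Determinant 4·266970 − 604² = 703064.
a = (1212·266970 − 604·534507)/703064 = 181353/175766; b = (4·534507 − 604·1212)/703064 = 351495/175766.
At s = 2: ĝ = (181353/175766)·(1) + (351495/175766)·(8) = 2993313/175766.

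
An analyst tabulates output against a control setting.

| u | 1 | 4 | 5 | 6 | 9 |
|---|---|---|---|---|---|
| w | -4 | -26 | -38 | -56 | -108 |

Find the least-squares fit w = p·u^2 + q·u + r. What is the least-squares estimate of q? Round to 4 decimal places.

Forming XᵀX = [[8739, 1135, 159]; [1135, 159, 25]; [159, 25, 5]] and Xᵀw = [-12134, -1606, -232]ᵀ gives XᵀX·[p, q, r]ᵀ = Xᵀw.
Solving the 3×3 system (Gaussian elimination) gives p = -741/707, q = -31691/12019, r = 194/1717.

q = -2.6367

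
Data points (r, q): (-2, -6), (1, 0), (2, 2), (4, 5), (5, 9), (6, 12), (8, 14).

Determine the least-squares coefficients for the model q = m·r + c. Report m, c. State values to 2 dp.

The normal system XᵀX·[m, c]ᵀ = Xᵀq is [[150, 24]; [24, 7]]·[m, c]ᵀ = [265, 36]ᵀ.
Eliminating c: 7·(row 1) − 24·(row 2) gives 474·m = 7·265 − 24·36 = 991, so m = 991/474.
Then c = (36 − 24·(991/474))/7 = -160/79.

m = 2.09, c = -2.03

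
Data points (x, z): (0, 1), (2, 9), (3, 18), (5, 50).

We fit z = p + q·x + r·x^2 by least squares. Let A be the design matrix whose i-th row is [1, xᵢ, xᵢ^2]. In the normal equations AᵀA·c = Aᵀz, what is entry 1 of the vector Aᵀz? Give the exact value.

78

Entry 1 ↔ basis 1, so (Aᵀz)_{1} = Σᵢ zᵢ = (1)·(1) + (1)·(9) + (1)·(18) + (1)·(50) = 78.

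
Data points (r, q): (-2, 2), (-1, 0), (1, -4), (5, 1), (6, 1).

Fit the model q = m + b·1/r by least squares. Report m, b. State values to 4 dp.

The normal system MᵀM·[m, b]ᵀ = Mᵀq is [[5, -2/15]; [-2/15, 1043/450]]·[m, b]ᵀ = [0, -139/30]ᵀ.
Δ = 5·(1043/450) − (-2/15)² = 5207/450.
m = (0·(1043/450) − (-2/15)·(-139/30))/(5207/450) = -278/5207; b = (5·(-139/30) − (-2/15)·0)/(5207/450) = -10425/5207.

m = -0.0534, b = -2.0021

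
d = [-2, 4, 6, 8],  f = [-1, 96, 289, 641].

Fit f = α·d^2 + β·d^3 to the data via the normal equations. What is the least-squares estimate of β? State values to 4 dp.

β = 1.0038

Entries of XᵀX: Σd^2·d^2 = 5664, Σd^2·d^3 = 41536, Σd^3·d^3 = 312960.
Right-hand side: Σd^2·f = 52960, Σd^3·f = 396768.
Normal equations: [[5664, 41536]; [41536, 312960]]·[α, β]ᵀ = [52960, 396768]ᵀ.
det = 5664·312960 − 41536² = 47366144.
α = (52960·312960 − 41536·396768)/47366144 = 45999/23128; β = (5664·396768 − 41536·52960)/47366144 = 787/784.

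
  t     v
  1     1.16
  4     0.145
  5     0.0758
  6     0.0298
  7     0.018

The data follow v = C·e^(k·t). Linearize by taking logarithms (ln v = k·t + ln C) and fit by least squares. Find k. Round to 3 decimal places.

Taking logs, ln v = k·t + ln C, so regress ln v on t.
Σt = 23.0000, Σ(t)² = 127.0000, Σln v = -11.8929, Σt·ln v = -69.6751.
Equations: 127.0000·k + 23.0000·ln C = -69.6751;  23.0000·k + 5·ln C = -11.8929.
Slope k = (n·Σt·ln v − Σt·Σln v)/(n·Σ(t)² − (Σt)²) = (5·-69.6751 − 23.0000·-11.8929)/106.0000 = -0.70603; ln C = (Σln v − k·Σt)/n = 0.86916.

k = -0.706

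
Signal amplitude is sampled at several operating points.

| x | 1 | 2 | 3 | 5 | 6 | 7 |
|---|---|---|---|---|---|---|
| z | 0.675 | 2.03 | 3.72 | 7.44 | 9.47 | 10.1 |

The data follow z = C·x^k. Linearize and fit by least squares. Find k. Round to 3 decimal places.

Let Y = ln z. Fitting Y = k·ln x + ln C by least squares:
Σln x = 7.1389, Σ(ln x)² = 11.2747, Σln z = 8.1963, Σln x·ln z = 13.6921.
Equations: 11.2747·k + 7.1389·ln C = 13.6921;  7.1389·k + 6·ln C = 8.1963.
Δ = 11.2747·6 − (7.1389)² = 16.6845; k = (13.6921·6 − 7.1389·8.1963)/16.6845 = 1.41691, ln C = (11.2747·8.1963 − 7.1389·13.6921)/16.6845 = -0.31981.

k = 1.417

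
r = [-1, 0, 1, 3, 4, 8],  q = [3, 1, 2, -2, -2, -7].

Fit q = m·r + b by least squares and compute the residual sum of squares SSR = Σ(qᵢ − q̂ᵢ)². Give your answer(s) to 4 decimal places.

The normal system XᵀX·[m, b]ᵀ = Xᵀq is [[91, 15]; [15, 6]]·[m, b]ᵀ = [-71, -5]ᵀ.
Eliminating b: 6·(row 1) − 15·(row 2) gives 321·m = 6·(-71) − 15·(-5) = -351, so m = -117/107.
Then b = ((-5) − 15·(-117/107))/6 = 610/321.
Residuals: 2/321, -289/321, 383/321, -199/321, 152/321, -49/321; SSR = 920/321.

SSR = 2.8660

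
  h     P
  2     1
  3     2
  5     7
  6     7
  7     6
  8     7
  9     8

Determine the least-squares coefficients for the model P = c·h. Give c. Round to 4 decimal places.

Forming XᵀX = [[268]] and XᵀP = [255]ᵀ gives XᵀX·[c]ᵀ = XᵀP.
c = 255/268 = 0.951493.

c = 0.9515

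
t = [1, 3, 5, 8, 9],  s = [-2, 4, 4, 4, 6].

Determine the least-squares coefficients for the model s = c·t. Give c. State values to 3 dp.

Compute the Gram sums: Σt·t = 180.
Moment sums: Σt·s = 116.
c = 116/180 = 0.644444.

c = 0.644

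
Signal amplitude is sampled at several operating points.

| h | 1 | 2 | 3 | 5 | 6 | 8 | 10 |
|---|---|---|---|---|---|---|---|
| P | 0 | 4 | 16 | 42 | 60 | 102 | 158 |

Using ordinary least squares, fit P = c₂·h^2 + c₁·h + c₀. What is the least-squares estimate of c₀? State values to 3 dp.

c₀ = -4.377

From the data, Σh^2·h^2 = 16115, Σh^2·h = 1889, Σh^2 = 239, Σh·h = 239, Σh = 35, Σ1 = 7.
Right-hand side: Σh^2·P = 25698, Σh·P = 3022, ΣP = 382.
So MᵀM·[c₂, c₁, c₀]ᵀ = MᵀP: [[16115, 1889, 239]; [1889, 239, 35]; [239, 35, 7]]·[c₂, c₁, c₀]ᵀ = [25698, 3022, 382]ᵀ.
Solving the 3×3 system (Gaussian elimination) gives c₂ = 66884/48081, c₁ = 110134/48081, c₀ = -70144/16027.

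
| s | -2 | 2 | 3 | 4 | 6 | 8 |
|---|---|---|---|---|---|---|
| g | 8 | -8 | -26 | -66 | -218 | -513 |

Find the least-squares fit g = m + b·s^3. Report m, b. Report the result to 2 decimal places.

m = -0.33, b = -1.00

Normal-equation sums: Σ1 = 6, Σs^3 = 819, Σs^3·s^3 = 313753.
Right-hand side: Σg = -823, Σs^3·g = -314798.
Determinant 6·313753 − 819² = 1211757.
m = ((-823)·313753 − 819·(-314798))/1211757 = -399157/1211757; b = (6·(-314798) − 819·(-823))/1211757 = -404917/403919.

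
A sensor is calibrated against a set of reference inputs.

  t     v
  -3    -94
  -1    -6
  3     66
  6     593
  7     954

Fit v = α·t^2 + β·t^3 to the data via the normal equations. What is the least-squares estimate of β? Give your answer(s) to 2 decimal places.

β = 3.00

With design matrix M, MᵀM = [[3860, 24582]; [24582, 165764]] and Mᵀv = [67836, 459636]ᵀ.
Eliminating β: 165764·(row 1) − 24582·(row 2) gives 35574316·α = 165764·67836 − 24582·459636 = -54005448, so α = -13501362/8893579.
Then β = (459636 − 24582·(-13501362/8893579))/165764 = 26662602/8893579.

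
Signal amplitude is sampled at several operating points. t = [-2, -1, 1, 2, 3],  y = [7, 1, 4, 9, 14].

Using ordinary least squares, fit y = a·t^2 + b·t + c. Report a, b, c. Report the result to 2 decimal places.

MᵀM·[a, b, c]ᵀ = Mᵀy reads: 115·a + 27·b + 19·c = 195;  27·a + 19·b + 3·c = 49;  19·a + 3·b + 5·c = 35.
Row-reducing yields a = 787/616, b = 289/616, c = 41/22.

a = 1.28, b = 0.47, c = 1.86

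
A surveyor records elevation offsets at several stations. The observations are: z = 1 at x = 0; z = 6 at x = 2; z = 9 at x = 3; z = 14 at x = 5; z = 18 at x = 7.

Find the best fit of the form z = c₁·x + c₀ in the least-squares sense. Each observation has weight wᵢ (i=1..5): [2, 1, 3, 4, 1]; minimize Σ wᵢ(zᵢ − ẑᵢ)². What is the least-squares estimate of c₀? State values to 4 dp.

AᵀWA·[c₁, c₀]ᵀ = AᵀWz reads: 180·c₁ + 38·c₀ = 499;  38·c₁ + 11·c₀ = 109.
(Σwᵢ·x·x = 180, Σwᵢ·x = 38, Σwᵢ·1 = 11, Σwᵢ·x·z = 499, Σwᵢ·z = 109.)
Determinant 180·11 − 38² = 536.
c₁ = (499·11 − 38·109)/536 = 1347/536; c₀ = (180·109 − 38·499)/536 = 329/268.

c₀ = 1.2276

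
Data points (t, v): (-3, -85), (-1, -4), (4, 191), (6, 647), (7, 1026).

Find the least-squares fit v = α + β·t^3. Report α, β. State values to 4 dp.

α = -1.9879, β = 2.9999

Compute the Gram sums: Σ1 = 5, Σt^3 = 595, Σt^3·t^3 = 169131.
And Σv = 1775, Σt^3·v = 506193.
MᵀM·[α, β]ᵀ = Mᵀv becomes [[5, 595]; [595, 169131]]·[α, β]ᵀ = [1775, 506193]ᵀ.
det = 5·169131 − 595² = 491630.
α = (1775·169131 − 595·506193)/491630 = -97731/49163; β = (5·506193 − 595·1775)/491630 = 147484/49163.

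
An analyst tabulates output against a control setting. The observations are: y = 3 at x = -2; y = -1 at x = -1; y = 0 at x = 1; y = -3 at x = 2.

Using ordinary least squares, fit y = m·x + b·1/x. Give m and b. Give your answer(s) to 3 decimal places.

Sums needed: Σx·x = 10, Σx·1/x = 4, Σ1/x·1/x = 5/2.
Moment sums: Σx·y = -11, Σ1/x·y = -2.
So AᵀA·[m, b]ᵀ = Aᵀy: [[10, 4]; [4, 5/2]]·[m, b]ᵀ = [-11, -2]ᵀ.
Eliminating b: (5/2)·(row 1) − 4·(row 2) gives 9·m = (5/2)·(-11) − 4·(-2) = -39/2, so m = -13/6.
Then b = ((-2) − 4·(-13/6))/(5/2) = 8/3.

m = -2.167, b = 2.667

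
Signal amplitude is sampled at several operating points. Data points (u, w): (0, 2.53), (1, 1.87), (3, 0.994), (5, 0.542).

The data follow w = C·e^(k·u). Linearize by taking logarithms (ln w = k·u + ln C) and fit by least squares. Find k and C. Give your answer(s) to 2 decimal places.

k = -0.31, C = 2.53

Taking logs, ln w = k·u + ln C, so regress ln w on u.
Sums: Σu = 9.0000, Σ(u)² = 35.0000, Σln w = 0.9357, Σu·ln w = -2.4546.
Normal system: [[35.0000, 9.0000]; [9.0000, 4]]·[k, ln C]ᵀ = [-2.4546, 0.9357]ᵀ.
Δ = 35.0000·4 − (9.0000)² = 59.0000; k = (-2.4546·4 − 9.0000·0.9357)/59.0000 = -0.30914, ln C = (35.0000·0.9357 − 9.0000·-2.4546)/59.0000 = 0.92947, so C = exp(0.92947) = 2.53317.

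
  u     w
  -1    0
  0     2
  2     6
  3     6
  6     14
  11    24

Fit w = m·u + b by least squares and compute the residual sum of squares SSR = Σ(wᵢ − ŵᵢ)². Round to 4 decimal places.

SSR = 3.3231

AᵀA·[m, b]ᵀ = Aᵀw reads: 171·m + 21·b = 378;  21·m + 6·b = 52.
(Σu·u = 171, Σu = 21, Σ1 = 6, Σu·w = 378, Σw = 52.)
det = 171·6 − 21² = 585.
m = (378·6 − 21·52)/585 = 392/195; b = (171·52 − 21·378)/585 = 106/65.
Residuals: 74/195, 24/65, 68/195, -108/65, 4/13, 10/39; SSR = 216/65.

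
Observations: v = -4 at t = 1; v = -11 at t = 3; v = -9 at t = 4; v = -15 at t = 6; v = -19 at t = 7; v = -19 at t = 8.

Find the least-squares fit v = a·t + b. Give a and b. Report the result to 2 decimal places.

a = -2.18, b = -2.31

The normal equations are: 175·a + 29·b = -448;  29·a + 6·b = -77.
(Σt·t = 175, Σt = 29, Σ1 = 6, Σt·v = -448, Σv = -77.)
Δ = 175·6 − 29² = 209.
a = ((-448)·6 − 29·(-77))/209 = -455/209; b = (175·(-77) − 29·(-448))/209 = -483/209.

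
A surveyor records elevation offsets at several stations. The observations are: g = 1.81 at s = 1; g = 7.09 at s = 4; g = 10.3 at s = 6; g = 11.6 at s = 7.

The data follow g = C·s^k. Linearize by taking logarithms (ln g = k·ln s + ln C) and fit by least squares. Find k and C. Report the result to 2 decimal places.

Let Y = ln g. Fitting Y = k·ln s + ln C by least squares:
Over the data: Σln s = 5.1240, Σ(ln s)² = 8.9188, Σln g = 7.3352, Σln s·ln g = 11.6634.
Normal system: [[8.9188, 5.1240]; [5.1240, 4]]·[k, ln C]ᵀ = [11.6634, 7.3352]ᵀ.
Solving (det = 9.4201): k = 0.96267, ln C = 0.60062, so C = exp(0.60062) = 1.82325.

k = 0.96, C = 1.82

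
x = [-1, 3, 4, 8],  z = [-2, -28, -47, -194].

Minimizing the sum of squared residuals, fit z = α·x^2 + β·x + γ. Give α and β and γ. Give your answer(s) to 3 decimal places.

α = -3.025, β = -0.130, γ = 0.767

The normal system MᵀM·[α, β, γ]ᵀ = Mᵀz is [[4434, 602, 90]; [602, 90, 14]; [90, 14, 4]]·[α, β, γ]ᵀ = [-13422, -1822, -271]ᵀ.
Inverting the 3×3 Gram matrix, [α, β, γ]ᵀ = [-121/40, -213/1640, 629/820]ᵀ.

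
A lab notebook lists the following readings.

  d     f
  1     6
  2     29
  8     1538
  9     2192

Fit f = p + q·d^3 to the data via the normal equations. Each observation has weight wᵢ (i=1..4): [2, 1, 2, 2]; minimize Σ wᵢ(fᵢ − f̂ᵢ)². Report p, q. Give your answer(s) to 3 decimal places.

p = 3.325, q = 3.001

Compute the Gram sums: Σwᵢ·1 = 7, Σwᵢ·d^3 = 2492, Σwᵢ·d^3·d^3 = 1587236.
For MᵀWf: Σwᵢ·f = 7501, Σwᵢ·d^3·f = 4771092.
Normal equations: [[7, 2492]; [2492, 1587236]]·[p, q]ᵀ = [7501, 4771092]ᵀ.
det = 7·1587236 − 2492² = 4900588.
p = (7501·1587236 − 2492·4771092)/4900588 = 52909/15911; q = (7·4771092 − 2492·7501)/4900588 = 47744/15911.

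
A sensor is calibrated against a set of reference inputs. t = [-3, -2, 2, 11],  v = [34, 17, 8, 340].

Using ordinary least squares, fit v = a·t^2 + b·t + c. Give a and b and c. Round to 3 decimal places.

With design matrix M, MᵀM = [[14754, 1304, 138]; [1304, 138, 8]; [138, 8, 4]] and Mᵀv = [41546, 3620, 399]ᵀ.
Inverting the 3×3 Gram matrix, [a, b, c]ᵀ = [488205/162362, -179054/81181, 68753/162362]ᵀ.

a = 3.007, b = -2.206, c = 0.423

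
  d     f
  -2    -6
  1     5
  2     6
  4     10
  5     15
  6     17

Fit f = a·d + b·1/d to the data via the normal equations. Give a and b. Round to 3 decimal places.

With design matrix X, XᵀX = [[86, 6]; [6, 5869/3600]] and Xᵀf = [246, 58/3]ᵀ.
Determinant 86·(5869/3600) − 6² = 187567/1800.
a = (246·(5869/3600) − 6·(58/3))/(187567/1800) = 513087/187567; b = (86·(58/3) − 6·246)/(187567/1800) = 336000/187567.

a = 2.735, b = 1.791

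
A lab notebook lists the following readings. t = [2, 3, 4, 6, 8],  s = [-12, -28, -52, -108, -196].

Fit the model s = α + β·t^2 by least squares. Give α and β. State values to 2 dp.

α = -0.77, β = -3.04

From the data, Σ1 = 5, Σt^2 = 129, Σt^2·t^2 = 5745.
And Σs = -396, Σt^2·s = -17564.
Normal equations: [[5, 129]; [129, 5745]]·[α, β]ᵀ = [-396, -17564]ᵀ.
Determinant 5·5745 − 129² = 12084.
α = ((-396)·5745 − 129·(-17564))/12084 = -772/1007; β = (5·(-17564) − 129·(-396))/12084 = -9184/3021.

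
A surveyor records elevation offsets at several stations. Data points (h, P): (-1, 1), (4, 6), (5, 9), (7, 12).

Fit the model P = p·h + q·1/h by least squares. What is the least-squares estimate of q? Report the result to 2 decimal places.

Normal-equation sums: Σh·h = 91, Σh·1/h = 4, Σ1/h·1/h = 22009/19600.
Moment sums: Σh·P = 152, Σ1/h·P = 281/70.
Δ = 91·(22009/19600) − 4² = 241317/2800.
p = (152·(22009/19600) − 4·(281/70))/(241317/2800) = 1010216/563073; q = (91·(281/70) − 4·152)/(241317/2800) = -226520/80439.

q = -2.82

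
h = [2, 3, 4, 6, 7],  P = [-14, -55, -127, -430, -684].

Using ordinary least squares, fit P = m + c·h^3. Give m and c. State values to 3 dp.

m = 0.592, c = -1.995

Normal-equation sums: Σ1 = 5, Σh^3 = 658, Σh^3·h^3 = 169194.
And ΣP = -1310, Σh^3·P = -337217.
det = 5·169194 − 658² = 413006.
m = ((-1310)·169194 − 658·(-337217))/413006 = 122323/206503; c = (5·(-337217) − 658·(-1310))/413006 = -824105/413006.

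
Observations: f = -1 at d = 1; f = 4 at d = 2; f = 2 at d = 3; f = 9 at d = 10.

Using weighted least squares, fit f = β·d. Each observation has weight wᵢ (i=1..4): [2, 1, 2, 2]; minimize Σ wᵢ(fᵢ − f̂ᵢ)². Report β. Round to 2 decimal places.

β = 0.88

Normal-equation sums: Σwᵢ·d·d = 224.
Moment sums: Σwᵢ·d·f = 198.
AᵀWA·[β]ᵀ = AᵀWf becomes [[224]]·[β]ᵀ = [198]ᵀ.
Hence β = 198 / 224 ≈ 0.883929.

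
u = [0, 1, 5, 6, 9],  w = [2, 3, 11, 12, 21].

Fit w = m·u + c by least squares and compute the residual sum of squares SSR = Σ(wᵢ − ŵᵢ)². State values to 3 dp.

SSR = 4.964

Entries of MᵀM: Σu·u = 143, Σu = 21, Σ1 = 5.
And Σu·w = 319, Σw = 49.
Normal equations: [[143, 21]; [21, 5]]·[m, c]ᵀ = [319, 49]ᵀ.
Determinant 143·5 − 21² = 274.
m = (319·5 − 21·49)/274 = 283/137; c = (143·49 − 21·319)/274 = 154/137.
Residuals: 120/137, -26/137, -62/137, -208/137, 176/137; SSR = 680/137.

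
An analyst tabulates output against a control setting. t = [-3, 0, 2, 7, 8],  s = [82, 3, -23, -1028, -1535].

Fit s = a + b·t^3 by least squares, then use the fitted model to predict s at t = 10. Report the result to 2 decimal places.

MᵀM·[a, b]ᵀ = Mᵀs reads: 5·a + 836·b = -2501;  836·a + 380586·b = -1140922.
(Σ1 = 5, Σt^3 = 836, Σt^3·t^3 = 380586, Σs = -2501, Σt^3·s = -1140922.)
Eliminating b: 380586·(row 1) − 836·(row 2) gives 1204034·a = 380586·(-2501) − 836·(-1140922) = 1965206, so a = 982603/602017.
Then b = ((-1140922) − 836·(982603/602017))/380586 = -1806887/602017.
At t = 10: ŝ = (982603/602017)·(1) + (-1806887/602017)·(1000) = -1805904397/602017.

ŝ = -2999.76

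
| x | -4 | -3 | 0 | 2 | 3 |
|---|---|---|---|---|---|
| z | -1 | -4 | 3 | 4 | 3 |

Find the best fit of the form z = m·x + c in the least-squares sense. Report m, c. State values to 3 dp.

Normal-equation sums: Σx·x = 38, Σx = -2, Σ1 = 5.
And Σx·z = 33, Σz = 5.
MᵀM·[m, c]ᵀ = Mᵀz becomes [[38, -2]; [-2, 5]]·[m, c]ᵀ = [33, 5]ᵀ.
det = 38·5 − (-2)² = 186.
m = (33·5 − (-2)·5)/186 = 175/186; c = (38·5 − (-2)·33)/186 = 128/93.

m = 0.941, c = 1.376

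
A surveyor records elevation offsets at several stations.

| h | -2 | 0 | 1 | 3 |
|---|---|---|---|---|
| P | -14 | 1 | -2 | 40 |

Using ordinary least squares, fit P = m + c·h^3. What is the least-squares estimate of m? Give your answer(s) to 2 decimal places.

m = -1.42

With design matrix X, XᵀX = [[4, 20]; [20, 794]] and XᵀP = [25, 1190]ᵀ.
Determinant 4·794 − 20² = 2776.
m = (25·794 − 20·1190)/2776 = -1975/1388; c = (4·1190 − 20·25)/2776 = 1065/694.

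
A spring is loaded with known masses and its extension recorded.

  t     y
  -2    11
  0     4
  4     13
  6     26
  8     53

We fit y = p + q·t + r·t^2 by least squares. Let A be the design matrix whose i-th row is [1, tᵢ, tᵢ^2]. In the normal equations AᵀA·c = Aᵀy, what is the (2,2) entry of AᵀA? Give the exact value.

120

Row 2 ↔ basis t, column 2 ↔ basis t, so (AᵀA)_{2,2} = Σᵢ (t)·(t) = (-2)·(-2) + (0)·(0) + (4)·(4) + (6)·(6) + (8)·(8) = 120.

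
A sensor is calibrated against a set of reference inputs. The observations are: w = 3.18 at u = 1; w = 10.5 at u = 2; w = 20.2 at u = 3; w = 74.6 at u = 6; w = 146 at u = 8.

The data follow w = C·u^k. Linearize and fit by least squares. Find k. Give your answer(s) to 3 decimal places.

Let Y = ln w. Fitting Y = k·ln u + ln C by least squares:
XᵀX = [[9.2219, 5.6630]; [5.6630, 5]], rhs = [23.0214, 15.8097]ᵀ  (here Σln u = 5.6630, Σ(ln u)² = 9.2219, Σln w = 15.8097, Σln u·ln w = 23.0214).
Slope k = (n·Σln u·ln w − Σln u·Σln w)/(n·Σ(ln u)² − (Σln u)²) = (5·23.0214 − 5.6630·15.8097)/14.0403 = 1.82170; ln C = (Σln w − k·Σln u)/n = 1.09869.

k = 1.822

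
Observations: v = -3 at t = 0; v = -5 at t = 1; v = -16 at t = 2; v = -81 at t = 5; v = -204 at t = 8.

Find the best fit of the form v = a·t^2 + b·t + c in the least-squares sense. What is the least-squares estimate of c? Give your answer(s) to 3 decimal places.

c = -2.757

The normal equations are: 4738·a + 646·b + 94·c = -15150;  646·a + 94·b + 16·c = -2074;  94·a + 16·b + 5·c = -309.
Solving the 3×3 system (Gaussian elimination) gives a = -31469/9984, b = 665/9984, c = -4587/1664.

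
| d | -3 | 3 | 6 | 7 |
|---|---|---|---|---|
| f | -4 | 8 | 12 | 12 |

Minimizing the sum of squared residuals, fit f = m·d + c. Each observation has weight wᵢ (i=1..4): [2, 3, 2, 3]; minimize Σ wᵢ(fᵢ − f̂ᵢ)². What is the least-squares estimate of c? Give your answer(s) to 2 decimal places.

Compute the Gram sums: Σwᵢ·d·d = 264, Σwᵢ·d = 36, Σwᵢ·1 = 10.
Moment sums: Σwᵢ·d·f = 492, Σwᵢ·f = 76.
So MᵀWM·[m, c]ᵀ = MᵀWf: [[264, 36]; [36, 10]]·[m, c]ᵀ = [492, 76]ᵀ.
Determinant 264·10 − 36² = 1344.
m = (492·10 − 36·76)/1344 = 13/8; c = (264·76 − 36·492)/1344 = 7/4.

c = 1.75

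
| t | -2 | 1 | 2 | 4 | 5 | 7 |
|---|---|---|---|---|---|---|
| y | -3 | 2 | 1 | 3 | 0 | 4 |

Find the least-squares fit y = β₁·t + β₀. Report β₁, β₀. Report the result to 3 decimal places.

Normal-equation sums: Σt·t = 99, Σt = 17, Σ1 = 6.
For Xᵀy: Σt·y = 50, Σy = 7.
XᵀX·[β₁, β₀]ᵀ = Xᵀy becomes [[99, 17]; [17, 6]]·[β₁, β₀]ᵀ = [50, 7]ᵀ.
Eliminating β₀: 6·(row 1) − 17·(row 2) gives 305·β₁ = 6·50 − 17·7 = 181, so β₁ = 181/305.
Then β₀ = (7 − 17·(181/305))/6 = -157/305.

β₁ = 0.593, β₀ = -0.515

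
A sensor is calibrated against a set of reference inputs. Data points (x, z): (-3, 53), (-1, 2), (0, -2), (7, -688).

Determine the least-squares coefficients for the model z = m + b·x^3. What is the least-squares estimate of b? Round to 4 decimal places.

Entries of AᵀA: Σ1 = 4, Σx^3 = 315, Σx^3·x^3 = 118379.
Moment sums: Σz = -635, Σx^3·z = -237417.
So AᵀA·[m, b]ᵀ = Aᵀz: [[4, 315]; [315, 118379]]·[m, b]ᵀ = [-635, -237417]ᵀ.
Δ = 4·118379 − 315² = 374291.
m = ((-635)·118379 − 315·(-237417))/374291 = -384310/374291; b = (4·(-237417) − 315·(-635))/374291 = -749643/374291.

b = -2.0028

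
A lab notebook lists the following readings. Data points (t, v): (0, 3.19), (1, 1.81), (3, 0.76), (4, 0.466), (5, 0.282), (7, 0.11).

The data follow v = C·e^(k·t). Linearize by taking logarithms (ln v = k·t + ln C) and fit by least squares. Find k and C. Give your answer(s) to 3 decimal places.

k = -0.476, C = 3.088

Linearized form: ln v = k·t + ln C. From the 6 transformed points,
XᵀX = [[100.0000, 20.0000]; [20.0000, 6]], rhs = [-25.0644, -2.7578]ᵀ  (here Σt = 20.0000, Σ(t)² = 100.0000, Σln v = -2.7578, Σt·ln v = -25.0644).
Solving (det = 200.0000): k = -0.47615, ln C = 1.12755, so C = exp(1.12755) = 3.08809.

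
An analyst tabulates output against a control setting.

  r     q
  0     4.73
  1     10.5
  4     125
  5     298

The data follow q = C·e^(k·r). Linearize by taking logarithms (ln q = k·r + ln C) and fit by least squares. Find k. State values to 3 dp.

k = 0.828

Let Y = ln q. Fitting Y = k·r + ln C by least squares:
XᵀX = [[42.0000, 10.0000]; [10.0000, 4]], rhs = [50.1501, 14.4307]ᵀ  (here Σr = 10.0000, Σ(r)² = 42.0000, Σln q = 14.4307, Σr·ln q = 50.1501).
Slope k = (n·Σr·ln q − Σr·Σln q)/(n·Σ(r)² − (Σr)²) = (4·50.1501 − 10.0000·14.4307)/68.0000 = 0.82784; ln C = (Σln q − k·Σr)/n = 1.53807.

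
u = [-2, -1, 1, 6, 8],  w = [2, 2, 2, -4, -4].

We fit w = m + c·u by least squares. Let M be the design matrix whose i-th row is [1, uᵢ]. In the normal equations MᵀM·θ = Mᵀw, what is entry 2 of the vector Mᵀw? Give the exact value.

-60

Entry 2 ↔ basis u, so (Mᵀw)_{2} = Σᵢ (u)·wᵢ = (-2)·(2) + (-1)·(2) + (1)·(2) + (6)·(-4) + (8)·(-4) = -60.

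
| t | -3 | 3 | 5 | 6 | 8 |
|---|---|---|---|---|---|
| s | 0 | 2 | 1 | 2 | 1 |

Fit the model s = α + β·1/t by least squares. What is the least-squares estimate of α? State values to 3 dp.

The normal equations are: 5·α + (59/120)·β = 6;  (59/120)·α + (489/1600)·β = 53/40.
Determinant 5·(489/1600) − (59/120)² = 4631/3600.
α = (6·(489/1600) − (59/120)·(53/40))/(4631/3600) = 17025/18524; β = (5·(53/40) − (59/120)·6)/(4631/3600) = 13230/4631.

α = 0.919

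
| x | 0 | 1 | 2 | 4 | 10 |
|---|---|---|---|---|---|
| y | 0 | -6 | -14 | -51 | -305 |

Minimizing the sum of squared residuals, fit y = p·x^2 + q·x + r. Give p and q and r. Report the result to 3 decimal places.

AᵀA·[p, q, r]ᵀ = Aᵀy reads: 10273·p + 1073·q + 121·r = -31378;  1073·p + 121·q + 17·r = -3288;  121·p + 17·q + 5·r = -376.
Solving the 3×3 system (Gaussian elimination) gives p = -49043/16548, q = -12785/16548, r = -1175/1379.

p = -2.964, q = -0.773, r = -0.852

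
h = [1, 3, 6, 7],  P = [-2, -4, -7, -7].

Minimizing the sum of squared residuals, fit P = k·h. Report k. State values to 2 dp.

Setting ∂/∂k … = 0 gives: 95·k = -105.
(Σh·h = 95, Σh·P = -105.)
Hence k = -105 / 95 ≈ -1.10526.

k = -1.11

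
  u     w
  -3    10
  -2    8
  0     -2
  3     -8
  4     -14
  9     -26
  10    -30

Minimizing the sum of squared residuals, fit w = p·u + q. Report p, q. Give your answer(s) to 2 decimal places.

p = -3.04, q = 0.26

The normal system AᵀA·[p, q]ᵀ = Aᵀw is [[219, 21]; [21, 7]]·[p, q]ᵀ = [-660, -62]ᵀ.
Δ = 219·7 − 21² = 1092.
p = ((-660)·7 − 21·(-62))/1092 = -79/26; q = (219·(-62) − 21·(-660))/1092 = 47/182.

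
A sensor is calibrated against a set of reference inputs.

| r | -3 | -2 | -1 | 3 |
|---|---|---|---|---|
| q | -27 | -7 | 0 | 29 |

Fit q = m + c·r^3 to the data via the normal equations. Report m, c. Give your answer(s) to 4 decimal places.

m = 1.0809, c = 1.0359

Normal-equation sums: Σ1 = 4, Σr^3 = -9, Σr^3·r^3 = 1523.
And Σq = -5, Σr^3·q = 1568.
So AᵀA·[m, c]ᵀ = Aᵀq: [[4, -9]; [-9, 1523]]·[m, c]ᵀ = [-5, 1568]ᵀ.
det = 4·1523 − (-9)² = 6011.
m = ((-5)·1523 − (-9)·1568)/6011 = 6497/6011; c = (4·1568 − (-9)·(-5))/6011 = 6227/6011.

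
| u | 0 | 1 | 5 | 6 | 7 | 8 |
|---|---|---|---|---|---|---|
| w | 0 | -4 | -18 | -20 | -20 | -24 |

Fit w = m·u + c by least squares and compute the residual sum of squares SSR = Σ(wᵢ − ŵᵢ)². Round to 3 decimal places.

SSR = 10.791

Forming XᵀX = [[175, 27]; [27, 6]] and Xᵀw = [-546, -86]ᵀ gives XᵀX·[m, c]ᵀ = Xᵀw.
Eliminating c: 6·(row 1) − 27·(row 2) gives 321·m = 6·(-546) − 27·(-86) = -954, so m = -318/107.
Then c = ((-86) − 27·(-318/107))/6 = -308/321.
Residuals: 308/321, -22/321, -700/321, -388/321, 566/321, 236/321; SSR = 3464/321.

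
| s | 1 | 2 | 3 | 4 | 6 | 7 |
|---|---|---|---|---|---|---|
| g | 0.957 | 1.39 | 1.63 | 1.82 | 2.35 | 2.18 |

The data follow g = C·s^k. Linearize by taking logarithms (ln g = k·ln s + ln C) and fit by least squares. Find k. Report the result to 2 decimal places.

Let Y = ln g. Fitting Y = k·ln s + ln C by least squares:
AᵀA = [[10.6062, 6.9157]; [6.9157, 6]], rhs = [4.6426, 3.0065]ᵀ  (here Σln s = 6.9157, Σ(ln s)² = 10.6062, Σln g = 3.0065, Σln s·ln g = 4.6426).
Δ = 10.6062·6 − (6.9157)² = 15.8099; k = (4.6426·6 − 6.9157·3.0065)/15.8099 = 0.44677, ln C = (10.6062·3.0065 − 6.9157·4.6426)/15.8099 = -0.01387.

k = 0.45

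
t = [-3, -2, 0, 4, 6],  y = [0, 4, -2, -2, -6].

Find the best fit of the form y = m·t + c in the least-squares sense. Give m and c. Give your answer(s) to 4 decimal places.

Sums needed: Σt·t = 65, Σt = 5, Σ1 = 5.
For Aᵀy: Σt·y = -52, Σy = -6.
AᵀA·[m, c]ᵀ = Aᵀy becomes [[65, 5]; [5, 5]]·[m, c]ᵀ = [-52, -6]ᵀ.
Δ = 65·5 − 5² = 300.
m = ((-52)·5 − 5·(-6))/300 = -23/30; c = (65·(-6) − 5·(-52))/300 = -13/30.

m = -0.7667, c = -0.4333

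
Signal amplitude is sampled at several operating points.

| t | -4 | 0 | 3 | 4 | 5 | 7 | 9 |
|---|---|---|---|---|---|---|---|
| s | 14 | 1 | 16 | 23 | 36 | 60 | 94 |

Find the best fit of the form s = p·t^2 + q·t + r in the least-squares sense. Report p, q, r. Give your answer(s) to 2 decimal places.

From the data, Σt^2·t^2 = 10180, Σt^2·t = 1224, Σt^2 = 196, Σt·t = 196, Σt = 24, Σ1 = 7.
Right-hand side: Σt^2·s = 12190, Σt·s = 1530, Σs = 244.
So MᵀM·[p, q, r]ᵀ = Mᵀs: [[10180, 1224, 196]; [1224, 196, 24]; [196, 24, 7]]·[p, q, r]ᵀ = [12190, 1530, 244]ᵀ.
Row-reducing yields p = 66065/66746, q = 3753/2902, r = 90402/33373.

p = 0.99, q = 1.29, r = 2.71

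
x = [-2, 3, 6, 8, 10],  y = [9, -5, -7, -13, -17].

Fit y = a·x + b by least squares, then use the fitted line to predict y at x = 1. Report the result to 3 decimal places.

ŷ = 1.764

Sums needed: Σx·x = 213, Σx = 25, Σ1 = 5.
And Σx·y = -349, Σy = -33.
Normal equations: [[213, 25]; [25, 5]]·[a, b]ᵀ = [-349, -33]ᵀ.
Determinant 213·5 − 25² = 440.
a = ((-349)·5 − 25·(-33))/440 = -23/11; b = (213·(-33) − 25·(-349))/440 = 212/55.
At x = 1: ŷ = (-23/11)·(1) + (212/55)·(1) = 97/55.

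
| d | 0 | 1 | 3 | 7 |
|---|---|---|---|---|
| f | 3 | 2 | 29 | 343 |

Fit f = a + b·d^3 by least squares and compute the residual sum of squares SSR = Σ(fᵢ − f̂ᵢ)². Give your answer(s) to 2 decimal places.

MᵀM·[a, b]ᵀ = Mᵀf reads: 4·a + 371·b = 377;  371·a + 118379·b = 118434.
Determinant 4·118379 − 371² = 335875.
a = (377·118379 − 371·118434)/335875 = 689869/335875; b = (4·118434 − 371·377)/335875 = 333869/335875.
Residuals: 317756/335875, -351988/335875, 36043/335875, -1811/335875; SSR = 673366/335875.

SSR = 2.00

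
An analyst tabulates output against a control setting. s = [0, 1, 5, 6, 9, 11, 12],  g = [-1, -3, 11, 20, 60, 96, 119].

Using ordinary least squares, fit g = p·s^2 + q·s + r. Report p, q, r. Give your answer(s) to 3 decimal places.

p = 1.077, q = -2.959, r = -1.055

The normal equations are: 43860·p + 4130·q + 408·r = 34604;  4130·p + 408·q + 44·r = 3196;  408·p + 44·q + 7·r = 302.
(Σs^2·s^2 = 43860, Σs^2·s = 4130, Σs^2 = 408, Σs·s = 408, Σs = 44, Σ1 = 7, Σs^2·g = 34604, Σs·g = 3196, Σg = 302.)
Inverting the 3×3 Gram matrix, [p, q, r]ᵀ = [50758/47111, -139402/47111, -49722/47111]ᵀ.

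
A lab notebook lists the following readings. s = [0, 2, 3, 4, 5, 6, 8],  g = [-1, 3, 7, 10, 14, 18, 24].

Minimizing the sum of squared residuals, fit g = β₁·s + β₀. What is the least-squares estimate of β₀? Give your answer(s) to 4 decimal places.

From the data, Σs·s = 154, Σs = 28, Σ1 = 7.
Moment sums: Σs·g = 437, Σg = 75.
AᵀA·[β₁, β₀]ᵀ = Aᵀg becomes [[154, 28]; [28, 7]]·[β₁, β₀]ᵀ = [437, 75]ᵀ.
Eliminating β₀: 7·(row 1) − 28·(row 2) gives 294·β₁ = 7·437 − 28·75 = 959, so β₁ = 137/42.
Then β₀ = (75 − 28·(137/42))/7 = -7/3.

β₀ = -2.3333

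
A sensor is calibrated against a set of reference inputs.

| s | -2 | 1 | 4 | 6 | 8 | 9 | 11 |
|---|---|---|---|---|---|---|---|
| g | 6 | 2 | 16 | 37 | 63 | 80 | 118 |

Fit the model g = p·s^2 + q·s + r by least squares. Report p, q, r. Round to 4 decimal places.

With design matrix A, AᵀA = [[26867, 2845, 323]; [2845, 323, 37]; [323, 37, 7]] and Aᵀg = [26404, 2798, 322]ᵀ.
Inverting the 3×3 Gram matrix, [p, q, r]ᵀ = [65437/67088, -7221/67088, 52383/33544]ᵀ.

p = 0.9754, q = -0.1076, r = 1.5616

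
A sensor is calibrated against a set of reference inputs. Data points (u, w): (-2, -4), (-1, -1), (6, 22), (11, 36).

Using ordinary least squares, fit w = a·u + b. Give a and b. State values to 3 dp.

a = 3.111, b = 2.363

Compute the Gram sums: Σu·u = 162, Σu = 14, Σ1 = 4.
And Σu·w = 537, Σw = 53.
So AᵀA·[a, b]ᵀ = Aᵀw: [[162, 14]; [14, 4]]·[a, b]ᵀ = [537, 53]ᵀ.
Eliminating b: 4·(row 1) − 14·(row 2) gives 452·a = 4·537 − 14·53 = 1406, so a = 703/226.
Then b = (53 − 14·(703/226))/4 = 267/113.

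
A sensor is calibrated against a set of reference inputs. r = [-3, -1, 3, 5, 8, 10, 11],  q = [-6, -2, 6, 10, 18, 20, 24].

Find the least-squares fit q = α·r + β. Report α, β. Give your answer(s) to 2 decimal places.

Forming MᵀM = [[329, 33]; [33, 7]] and Mᵀq = [696, 70]ᵀ gives MᵀM·[α, β]ᵀ = Mᵀq.
Δ = 329·7 − 33² = 1214.
α = (696·7 − 33·70)/1214 = 1281/607; β = (329·70 − 33·696)/1214 = 31/607.

α = 2.11, β = 0.05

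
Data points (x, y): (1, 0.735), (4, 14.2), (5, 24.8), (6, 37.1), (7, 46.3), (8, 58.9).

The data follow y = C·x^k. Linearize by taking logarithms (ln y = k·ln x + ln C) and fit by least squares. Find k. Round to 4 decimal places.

Let Y = ln y. Fitting Y = k·ln x + ln C by least squares:
AᵀA = [[15.8331, 8.8128]; [8.8128, 6]], rhs = [31.2589, 17.0808]ᵀ  (here Σln x = 8.8128, Σ(ln x)² = 15.8331, Σln y = 17.0808, Σln x·ln y = 31.2589).
Solving (det = 17.3327): k = 2.13601, ln C = -0.29059.

k = 2.1360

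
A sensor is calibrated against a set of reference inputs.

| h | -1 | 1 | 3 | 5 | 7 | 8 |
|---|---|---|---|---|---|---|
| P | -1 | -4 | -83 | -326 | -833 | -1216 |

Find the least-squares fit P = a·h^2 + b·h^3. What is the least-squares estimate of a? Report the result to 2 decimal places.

a = -3.14

Setting ∂/∂a … = 0 gives: 7205·a + 52943·b = -127543;  52943·a + 396149·b = -951305.
(Σh^2·h^2 = 7205, Σh^2·h^3 = 52943, Σh^3·h^3 = 396149, Σh^2·P = -127543, Σh^3·P = -951305.)
Δ = 7205·396149 − 52943² = 51292296.
a = ((-127543)·396149 − 52943·(-951305))/51292296 = -40272823/12823074; b = (7205·(-951305) − 52943·(-127543))/51292296 = -2310079/1165734.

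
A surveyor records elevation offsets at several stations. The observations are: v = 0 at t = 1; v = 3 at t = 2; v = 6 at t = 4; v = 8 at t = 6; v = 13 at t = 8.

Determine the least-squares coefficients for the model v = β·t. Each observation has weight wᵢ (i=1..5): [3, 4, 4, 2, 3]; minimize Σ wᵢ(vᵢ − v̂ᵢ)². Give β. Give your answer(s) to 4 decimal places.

Forming XᵀWX = [[347]] and XᵀWv = [528]ᵀ gives XᵀWX·[β]ᵀ = XᵀWv.
Hence β = 528 / 347 ≈ 1.52161.

β = 1.5216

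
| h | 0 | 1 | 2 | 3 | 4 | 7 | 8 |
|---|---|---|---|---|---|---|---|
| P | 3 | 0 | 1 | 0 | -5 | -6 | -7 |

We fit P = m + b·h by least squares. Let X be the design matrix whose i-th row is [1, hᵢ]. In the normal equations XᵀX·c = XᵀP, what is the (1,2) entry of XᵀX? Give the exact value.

25

Row 1 ↔ basis 1, column 2 ↔ basis h, so (XᵀX)_{1,2} = Σᵢ h = (1)·(0) + (1)·(1) + (1)·(2) + (1)·(3) + (1)·(4) + (1)·(7) + (1)·(8) = 25.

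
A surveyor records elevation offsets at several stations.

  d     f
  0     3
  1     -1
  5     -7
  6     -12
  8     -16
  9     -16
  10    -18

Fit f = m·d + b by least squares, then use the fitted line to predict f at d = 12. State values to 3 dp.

f̂ = -22.951

Setting ∂/∂m … = 0 gives: 307·m + 39·b = -560;  39·m + 7·b = -67.
Eliminating b: 7·(row 1) − 39·(row 2) gives 628·m = 7·(-560) − 39·(-67) = -1307, so m = -1307/628.
Then b = ((-67) − 39·(-1307/628))/7 = 1271/628.
At d = 12: f̂ = (-1307/628)·(12) + (1271/628)·(1) = -14413/628.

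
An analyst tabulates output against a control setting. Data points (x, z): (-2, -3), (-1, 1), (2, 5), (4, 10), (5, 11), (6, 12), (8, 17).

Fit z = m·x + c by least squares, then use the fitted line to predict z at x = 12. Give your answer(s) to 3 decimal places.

From the data, Σx·x = 150, Σx = 22, Σ1 = 7.
And Σx·z = 318, Σz = 53.
MᵀM·[m, c]ᵀ = Mᵀz becomes [[150, 22]; [22, 7]]·[m, c]ᵀ = [318, 53]ᵀ.
Eliminating c: 7·(row 1) − 22·(row 2) gives 566·m = 7·318 − 22·53 = 1060, so m = 530/283.
Then c = (53 − 22·(530/283))/7 = 477/283.
At x = 12: ẑ = (530/283)·(12) + (477/283)·(1) = 6837/283.

ẑ = 24.159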